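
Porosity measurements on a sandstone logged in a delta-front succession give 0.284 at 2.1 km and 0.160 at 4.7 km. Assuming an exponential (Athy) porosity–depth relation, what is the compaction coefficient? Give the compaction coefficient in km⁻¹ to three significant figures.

0.221 km⁻¹

Athy: phi(d) = phi₀ e^(−kd) ⇒ phi₁/phi₂ = e^{k(d₂−d₁)} ⇒ k = ln(phi₁/phi₂)/(d₂−d₁)
k = ln(0.284/0.16) / (4.7 − 2.1) = ln(1.775) / 2.6 = 0.5738 / 2.6 = 0.2207 km⁻¹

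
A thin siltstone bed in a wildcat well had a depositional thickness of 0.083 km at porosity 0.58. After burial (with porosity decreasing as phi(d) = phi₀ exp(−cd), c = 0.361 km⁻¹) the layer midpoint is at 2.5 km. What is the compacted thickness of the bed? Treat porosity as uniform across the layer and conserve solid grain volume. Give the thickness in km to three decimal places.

0.046 km

Porosity at 2.5 km: phi = 0.58·exp(−0.361×2.5) = 0.2352
Solid-volume conservation: h(1−phi) = h₀(1−phi₀) ⇒ h = h₀·(1−phi₀)/(1−phi)
h = 0.083 × (1 − 0.58)/(1 − 0.2352) = 0.083 × 0.5492 = 0.0456 km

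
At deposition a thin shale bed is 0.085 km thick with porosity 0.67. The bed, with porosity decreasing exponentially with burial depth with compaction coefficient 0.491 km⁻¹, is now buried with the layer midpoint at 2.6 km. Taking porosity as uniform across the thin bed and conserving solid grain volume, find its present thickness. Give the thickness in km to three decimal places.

Porosity at 2.6 km: phi = 0.67·exp(−0.491×2.6) = 0.1869
Solid-volume conservation: h(1−phi) = h₀(1−phi₀) ⇒ h = h₀·(1−phi₀)/(1−phi)
h = 0.085 × (1 − 0.67)/(1 − 0.1869) = 0.085 × 0.4059 = 0.0345 km

0.034 km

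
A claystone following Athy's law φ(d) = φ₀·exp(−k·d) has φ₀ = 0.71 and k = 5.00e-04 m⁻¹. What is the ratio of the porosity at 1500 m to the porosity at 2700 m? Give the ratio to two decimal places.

1.82

Working in km (1 km = 1000 m; k in km⁻¹ = k in m⁻¹ × 1000):
φ(d₁)/φ(d₂) = e^(−k·d₁)/e^(−k·d₂) = e^{k(d₂−d₁)}
= exp(0.5 × 1.2) = exp(0.6) = 1.8221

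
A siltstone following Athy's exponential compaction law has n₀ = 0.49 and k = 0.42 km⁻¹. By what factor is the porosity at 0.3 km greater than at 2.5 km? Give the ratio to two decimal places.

n(z₁)/n(z₂) = e^(−k·z₁)/e^(−k·z₂) = e^{k(z₂−z₁)}
= exp(0.42 × 2.2) = exp(0.924) = 2.5193

2.52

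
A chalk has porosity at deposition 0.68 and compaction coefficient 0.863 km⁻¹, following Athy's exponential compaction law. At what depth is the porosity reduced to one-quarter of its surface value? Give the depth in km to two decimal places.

1.61 km

φ/φ₀ = 1/4 ⇒ exp(−c·z) = 1/4 ⇒ z = ln(4) / c
z = 1.3863 / 0.863 = 1.606 km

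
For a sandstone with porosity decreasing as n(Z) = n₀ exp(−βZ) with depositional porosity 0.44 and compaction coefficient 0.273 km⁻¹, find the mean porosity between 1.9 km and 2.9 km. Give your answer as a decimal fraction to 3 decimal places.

0.229

⟨n⟩ = (1/(Z₂−Z₁)) ∫ n₀ e^(−βZ) dZ = n₀·(e^(−β·Z₁) − e^(−β·Z₂)) / (β·(Z₂−Z₁))
e^(−0.273×1.9) = 0.5953; e^(−0.273×2.9) = 0.4531
⟨n⟩ = 0.44 × (0.5953 − 0.4531) / (0.273 × 1) = 0.44 × 0.5210 = 0.2292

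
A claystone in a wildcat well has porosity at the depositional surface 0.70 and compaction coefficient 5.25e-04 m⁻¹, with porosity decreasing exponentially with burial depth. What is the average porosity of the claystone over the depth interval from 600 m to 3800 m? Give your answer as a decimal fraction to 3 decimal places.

0.247

Working in km (1 km = 1000 m; k in km⁻¹ = k in m⁻¹ × 1000):
⟨φ⟩ = (1/(z₂−z₁)) ∫ φ₀ e^(−kz) dz = φ₀·(e^(−k·z₁) − e^(−k·z₂)) / (k·(z₂−z₁))
e^(−0.525×0.6) = 0.7298; e^(−0.525×3.8) = 0.1360
⟨φ⟩ = 0.7 × (0.7298 − 0.1360) / (0.525 × 3.2) = 0.7 × 0.3534 = 0.2474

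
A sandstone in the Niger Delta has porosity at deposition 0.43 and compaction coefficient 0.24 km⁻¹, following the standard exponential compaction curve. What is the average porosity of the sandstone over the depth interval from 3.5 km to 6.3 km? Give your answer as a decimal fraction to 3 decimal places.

0.135

⟨φ⟩ = (1/(z₂−z₁)) ∫ φ₀ e^(−cz) dz = φ₀·(e^(−c·z₁) − e^(−c·z₂)) / (c·(z₂−z₁))
e^(−0.24×3.5) = 0.4317; e^(−0.24×6.3) = 0.2205
⟨φ⟩ = 0.43 × (0.4317 − 0.2205) / (0.24 × 2.8) = 0.43 × 0.3143 = 0.1352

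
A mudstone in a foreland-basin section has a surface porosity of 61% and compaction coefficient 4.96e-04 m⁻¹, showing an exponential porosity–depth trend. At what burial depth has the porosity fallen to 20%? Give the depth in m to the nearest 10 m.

Working in km (1 km = 1000 m; c in km⁻¹ = c in m⁻¹ × 1000):
Invert Athy's law: Z = ln(n₀/n) / c
Z = ln(0.61/0.2) / 0.496 = ln(3.05) / 0.496 = 1.1151 / 0.496 = 2.248 km

2250 m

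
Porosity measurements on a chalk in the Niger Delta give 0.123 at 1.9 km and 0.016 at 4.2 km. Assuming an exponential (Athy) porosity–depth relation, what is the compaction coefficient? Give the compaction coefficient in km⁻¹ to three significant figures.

0.887 km⁻¹

Athy: phi(z) = phi₀ e^(−kz) ⇒ phi₁/phi₂ = e^{k(z₂−z₁)} ⇒ k = ln(phi₁/phi₂)/(z₂−z₁)
k = ln(0.123/0.016) / (4.2 − 1.9) = ln(7.688) / 2.3 = 2.0396 / 2.3 = 0.8868 km⁻¹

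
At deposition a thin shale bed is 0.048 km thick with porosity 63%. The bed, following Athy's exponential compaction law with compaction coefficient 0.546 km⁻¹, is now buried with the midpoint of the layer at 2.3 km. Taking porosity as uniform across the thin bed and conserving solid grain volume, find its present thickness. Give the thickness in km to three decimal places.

Porosity at 2.3 km: n = 0.63·exp(−0.546×2.3) = 0.1795
Solid-volume conservation: h(1−n) = h₀(1−n₀) ⇒ h = h₀·(1−n₀)/(1−n)
h = 0.048 × (1 − 0.63)/(1 − 0.1795) = 0.048 × 0.4509 = 0.0216 km

0.022 km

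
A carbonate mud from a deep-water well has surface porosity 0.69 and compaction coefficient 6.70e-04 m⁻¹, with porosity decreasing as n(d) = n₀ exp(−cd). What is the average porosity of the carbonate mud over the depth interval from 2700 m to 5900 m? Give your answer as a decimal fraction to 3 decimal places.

Working in km (1 km = 1000 m; c in km⁻¹ = c in m⁻¹ × 1000):
⟨n⟩ = (1/(d₂−d₁)) ∫ n₀ e^(−cd) dd = n₀·(e^(−c·d₁) − e^(−c·d₂)) / (c·(d₂−d₁))
e^(−0.67×2.7) = 0.1638; e^(−0.67×5.9) = 0.0192
⟨n⟩ = 0.69 × (0.1638 − 0.0192) / (0.67 × 3.2) = 0.69 × 0.0675 = 0.0465

0.047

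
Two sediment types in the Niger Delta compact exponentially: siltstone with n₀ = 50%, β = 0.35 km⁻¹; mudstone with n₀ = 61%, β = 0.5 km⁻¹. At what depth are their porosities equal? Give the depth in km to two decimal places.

Set n₀ₐ e^(−βₐZ) = n₀ᵦ e^(−βᵦZ) ⇒ ln(n₀ₐ/n₀ᵦ) = (βₐ − βᵦ)·Z
Z = ln(0.5/0.61) / (0.35 − 0.5) = -0.1989 / -0.15 = 1.326 km

1.33 km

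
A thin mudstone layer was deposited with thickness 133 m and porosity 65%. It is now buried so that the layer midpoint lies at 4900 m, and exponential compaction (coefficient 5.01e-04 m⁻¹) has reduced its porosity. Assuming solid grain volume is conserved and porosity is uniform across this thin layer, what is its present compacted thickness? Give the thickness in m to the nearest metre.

Working in km (1 km = 1000 m; k in km⁻¹ = k in m⁻¹ × 1000):
Porosity at 4.9 km: phi = 0.65·exp(−0.501×4.9) = 0.0558
Solid-volume conservation: h(1−phi) = h₀(1−phi₀) ⇒ h = h₀·(1−phi₀)/(1−phi)
h = 0.133 × (1 − 0.65)/(1 − 0.0558) = 0.133 × 0.3707 = 0.0493 km

49 m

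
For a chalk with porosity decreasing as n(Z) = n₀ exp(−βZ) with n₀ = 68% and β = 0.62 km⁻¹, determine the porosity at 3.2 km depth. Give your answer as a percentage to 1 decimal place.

9.4%

n = n₀·exp(−β·Z) = 0.68 × exp(−0.62 × 3.2) = 0.68 × exp(−1.984)
  = 0.68 × 0.1375 = 0.0935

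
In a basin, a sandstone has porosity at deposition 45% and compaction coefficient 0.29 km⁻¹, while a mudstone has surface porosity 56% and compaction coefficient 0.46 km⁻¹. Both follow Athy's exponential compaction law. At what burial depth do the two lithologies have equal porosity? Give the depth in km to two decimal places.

1.29 km

Set n₀ₐ e^(−cₐd) = n₀ᵦ e^(−cᵦd) ⇒ ln(n₀ₐ/n₀ᵦ) = (cₐ − cᵦ)·d
d = ln(0.45/0.56) / (0.29 − 0.46) = -0.2187 / -0.17 = 1.286 km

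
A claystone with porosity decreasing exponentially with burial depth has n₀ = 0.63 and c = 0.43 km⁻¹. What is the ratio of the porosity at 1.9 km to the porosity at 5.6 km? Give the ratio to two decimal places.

4.91

n(z₁)/n(z₂) = e^(−c·z₁)/e^(−c·z₂) = e^{c(z₂−z₁)}
= exp(0.43 × 3.7) = exp(1.591) = 4.9087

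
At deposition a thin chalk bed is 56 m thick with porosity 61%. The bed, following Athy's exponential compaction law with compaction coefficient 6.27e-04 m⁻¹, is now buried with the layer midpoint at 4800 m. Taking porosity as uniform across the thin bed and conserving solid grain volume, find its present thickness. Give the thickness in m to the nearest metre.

Working in km (1 km = 1000 m; β in km⁻¹ = β in m⁻¹ × 1000):
Porosity at 4.8 km: phi = 0.61·exp(−0.627×4.8) = 0.0301
Solid-volume conservation: h(1−phi) = h₀(1−phi₀) ⇒ h = h₀·(1−phi₀)/(1−phi)
h = 0.056 × (1 − 0.61)/(1 − 0.0301) = 0.056 × 0.4021 = 0.0225 km

23 m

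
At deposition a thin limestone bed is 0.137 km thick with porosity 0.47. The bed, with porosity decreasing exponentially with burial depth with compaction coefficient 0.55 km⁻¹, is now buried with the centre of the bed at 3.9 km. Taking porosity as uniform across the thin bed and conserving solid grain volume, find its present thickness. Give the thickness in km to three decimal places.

Porosity at 3.9 km: phi = 0.47·exp(−0.55×3.9) = 0.0550
Solid-volume conservation: h(1−phi) = h₀(1−phi₀) ⇒ h = h₀·(1−phi₀)/(1−phi)
h = 0.137 × (1 − 0.47)/(1 − 0.0550) = 0.137 × 0.5609 = 0.0768 km

0.077 km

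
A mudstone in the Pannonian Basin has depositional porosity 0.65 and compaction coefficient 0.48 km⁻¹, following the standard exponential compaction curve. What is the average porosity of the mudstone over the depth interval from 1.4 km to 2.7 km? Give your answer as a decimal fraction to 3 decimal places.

⟨φ⟩ = (1/(z₂−z₁)) ∫ φ₀ e^(−kz) dz = φ₀·(e^(−k·z₁) − e^(−k·z₂)) / (k·(z₂−z₁))
e^(−0.48×1.4) = 0.5107; e^(−0.48×2.7) = 0.2736
⟨φ⟩ = 0.65 × (0.5107 − 0.2736) / (0.48 × 1.3) = 0.65 × 0.3799 = 0.2469

0.247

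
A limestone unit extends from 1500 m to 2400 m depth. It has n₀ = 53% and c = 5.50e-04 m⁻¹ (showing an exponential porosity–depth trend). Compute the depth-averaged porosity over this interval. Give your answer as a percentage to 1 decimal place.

18.3%

Working in km (1 km = 1000 m; c in km⁻¹ = c in m⁻¹ × 1000):
⟨n⟩ = (1/(z₂−z₁)) ∫ n₀ e^(−cz) dz = n₀·(e^(−c·z₁) − e^(−c·z₂)) / (c·(z₂−z₁))
e^(−0.55×1.5) = 0.4382; e^(−0.55×2.4) = 0.2671
⟨n⟩ = 0.53 × (0.4382 − 0.2671) / (0.55 × 0.9) = 0.53 × 0.3457 = 0.1832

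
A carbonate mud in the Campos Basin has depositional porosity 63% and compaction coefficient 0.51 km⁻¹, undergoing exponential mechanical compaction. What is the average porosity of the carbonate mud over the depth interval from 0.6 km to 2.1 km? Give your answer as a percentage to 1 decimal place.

⟨phi⟩ = (1/(z₂−z₁)) ∫ phi₀ e^(−cz) dz = phi₀·(e^(−c·z₁) − e^(−c·z₂)) / (c·(z₂−z₁))
e^(−0.51×0.6) = 0.7364; e^(−0.51×2.1) = 0.3427
⟨phi⟩ = 0.63 × (0.7364 − 0.3427) / (0.51 × 1.5) = 0.63 × 0.5147 = 0.3242

32.4%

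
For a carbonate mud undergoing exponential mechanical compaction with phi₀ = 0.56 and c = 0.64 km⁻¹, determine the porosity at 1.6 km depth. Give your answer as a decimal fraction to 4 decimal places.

phi = phi₀·exp(−c·z) = 0.56 × exp(−0.64 × 1.6) = 0.56 × exp(−1.024)
  = 0.56 × 0.3592 = 0.2011

0.2011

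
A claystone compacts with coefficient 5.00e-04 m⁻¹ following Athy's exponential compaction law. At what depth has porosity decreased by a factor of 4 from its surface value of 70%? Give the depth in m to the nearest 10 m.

2770 m

Working in km (1 km = 1000 m; β in km⁻¹ = β in m⁻¹ × 1000):
φ/φ₀ = 1/4 ⇒ exp(−β·z) = 1/4 ⇒ z = ln(4) / β
z = 1.3863 / 0.5 = 2.773 km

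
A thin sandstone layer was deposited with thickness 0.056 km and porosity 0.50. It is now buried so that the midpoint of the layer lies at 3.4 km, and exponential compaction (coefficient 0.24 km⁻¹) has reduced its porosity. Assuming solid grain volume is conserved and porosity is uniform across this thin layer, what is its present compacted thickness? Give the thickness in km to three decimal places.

Porosity at 3.4 km: phi = 0.5·exp(−0.24×3.4) = 0.2211
Solid-volume conservation: h(1−phi) = h₀(1−phi₀) ⇒ h = h₀·(1−phi₀)/(1−phi)
h = 0.056 × (1 − 0.5)/(1 − 0.2211) = 0.056 × 0.6419 = 0.0359 km

0.036 km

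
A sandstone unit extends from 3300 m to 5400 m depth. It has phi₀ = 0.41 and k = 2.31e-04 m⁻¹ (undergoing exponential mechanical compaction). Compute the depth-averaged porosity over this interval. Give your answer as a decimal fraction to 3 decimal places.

Working in km (1 km = 1000 m; k in km⁻¹ = k in m⁻¹ × 1000):
⟨phi⟩ = (1/(Z₂−Z₁)) ∫ phi₀ e^(−kZ) dZ = phi₀·(e^(−k·Z₁) − e^(−k·Z₂)) / (k·(Z₂−Z₁))
e^(−0.231×3.3) = 0.4666; e^(−0.231×5.4) = 0.2873
⟨phi⟩ = 0.41 × (0.4666 − 0.2873) / (0.231 × 2.1) = 0.41 × 0.3697 = 0.1516

0.152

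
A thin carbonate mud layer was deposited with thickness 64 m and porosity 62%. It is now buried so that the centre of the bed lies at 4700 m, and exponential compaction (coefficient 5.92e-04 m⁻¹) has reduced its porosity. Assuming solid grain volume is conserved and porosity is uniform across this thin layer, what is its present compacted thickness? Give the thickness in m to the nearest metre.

Working in km (1 km = 1000 m; k in km⁻¹ = k in m⁻¹ × 1000):
Porosity at 4.7 km: n = 0.62·exp(−0.592×4.7) = 0.0384
Solid-volume conservation: h(1−n) = h₀(1−n₀) ⇒ h = h₀·(1−n₀)/(1−n)
h = 0.064 × (1 − 0.62)/(1 − 0.0384) = 0.064 × 0.3952 = 0.0253 km

25 m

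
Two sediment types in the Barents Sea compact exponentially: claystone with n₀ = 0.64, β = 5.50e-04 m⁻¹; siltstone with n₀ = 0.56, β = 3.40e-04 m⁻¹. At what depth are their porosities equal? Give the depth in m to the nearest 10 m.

640 m

Working in km (1 km = 1000 m; β in km⁻¹ = β in m⁻¹ × 1000):
Set n₀ₐ e^(−βₐz) = n₀ᵦ e^(−βᵦz) ⇒ ln(n₀ₐ/n₀ᵦ) = (βₐ − βᵦ)·z
z = ln(0.64/0.56) / (0.55 − 0.34) = 0.1335 / 0.21 = 0.636 km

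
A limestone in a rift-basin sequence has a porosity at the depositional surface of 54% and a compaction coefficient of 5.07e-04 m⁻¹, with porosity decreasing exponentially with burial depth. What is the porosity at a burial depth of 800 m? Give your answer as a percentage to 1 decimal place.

36.0%

Working in km (1 km = 1000 m; c in km⁻¹ = c in m⁻¹ × 1000):
φ = φ₀·exp(−c·z) = 0.54 × exp(−0.507 × 0.8) = 0.54 × exp(−0.4056)
  = 0.54 × 0.6666 = 0.3600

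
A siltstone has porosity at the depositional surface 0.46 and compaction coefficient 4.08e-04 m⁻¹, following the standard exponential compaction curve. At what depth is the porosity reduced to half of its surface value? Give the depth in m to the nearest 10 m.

Working in km (1 km = 1000 m; β in km⁻¹ = β in m⁻¹ × 1000):
phi/phi₀ = 1/2 ⇒ exp(−β·Z) = 1/2 ⇒ Z = ln(2) / β
Z = 0.6931 / 0.408 = 1.699 km

1700 m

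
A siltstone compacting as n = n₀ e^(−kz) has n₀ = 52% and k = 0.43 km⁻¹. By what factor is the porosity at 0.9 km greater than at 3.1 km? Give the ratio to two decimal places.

n(z₁)/n(z₂) = e^(−k·z₁)/e^(−k·z₂) = e^{k(z₂−z₁)}
= exp(0.43 × 2.2) = exp(0.946) = 2.5754

2.58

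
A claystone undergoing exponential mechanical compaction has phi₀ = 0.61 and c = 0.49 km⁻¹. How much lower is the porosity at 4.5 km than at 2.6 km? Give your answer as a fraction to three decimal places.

0.103

phi(2.6) = 0.61·e^(−0.49×2.6) = 0.1706
phi(4.5) = 0.61·e^(−0.49×4.5) = 0.0673
Δphi = 0.1706 − 0.0673 = 0.1034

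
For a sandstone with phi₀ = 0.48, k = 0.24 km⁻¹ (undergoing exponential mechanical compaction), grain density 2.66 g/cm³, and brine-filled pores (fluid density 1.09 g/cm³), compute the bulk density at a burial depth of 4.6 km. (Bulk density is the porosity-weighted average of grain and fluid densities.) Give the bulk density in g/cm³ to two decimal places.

2.41 g/cm³

Porosity at depth: phi = 0.48·exp(−0.24×4.6) = 0.48×0.3315 = 0.1591
Bulk density: ρ_b = (1−phi)ρ_g + phi·ρ_f = 0.8409×2.66 + 0.1591×1.09
       = 2.237 + 0.173 = 2.410 g/cm³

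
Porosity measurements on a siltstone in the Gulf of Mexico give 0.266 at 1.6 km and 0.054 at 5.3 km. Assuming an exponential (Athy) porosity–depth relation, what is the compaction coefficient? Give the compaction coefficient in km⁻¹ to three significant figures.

0.431 km⁻¹

Athy: φ(z) = φ₀ e^(−cz) ⇒ φ₁/φ₂ = e^{c(z₂−z₁)} ⇒ c = ln(φ₁/φ₂)/(z₂−z₁)
c = ln(0.266/0.054) / (5.3 − 1.6) = ln(4.926) / 3.7 = 1.5945 / 3.7 = 0.4309 km⁻¹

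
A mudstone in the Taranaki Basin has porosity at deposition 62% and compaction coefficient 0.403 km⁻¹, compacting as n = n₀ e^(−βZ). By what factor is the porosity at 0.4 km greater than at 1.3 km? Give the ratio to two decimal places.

1.44

n(Z₁)/n(Z₂) = e^(−β·Z₁)/e^(−β·Z₂) = e^{β(Z₂−Z₁)}
= exp(0.403 × 0.9) = exp(0.3627) = 1.4372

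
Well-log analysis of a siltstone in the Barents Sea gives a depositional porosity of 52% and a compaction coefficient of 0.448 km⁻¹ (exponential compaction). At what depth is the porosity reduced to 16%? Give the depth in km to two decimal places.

Invert Athy's law: d = ln(n₀/n) / c
d = ln(0.52/0.16) / 0.448 = ln(3.25) / 0.448 = 1.1787 / 0.448 = 2.631 km

2.63 km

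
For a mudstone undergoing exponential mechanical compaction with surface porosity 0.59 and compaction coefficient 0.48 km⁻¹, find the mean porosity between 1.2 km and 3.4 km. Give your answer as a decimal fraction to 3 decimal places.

⟨phi⟩ = (1/(Z₂−Z₁)) ∫ phi₀ e^(−βZ) dZ = phi₀·(e^(−β·Z₁) − e^(−β·Z₂)) / (β·(Z₂−Z₁))
e^(−0.48×1.2) = 0.5621; e^(−0.48×3.4) = 0.1955
⟨phi⟩ = 0.59 × (0.5621 − 0.1955) / (0.48 × 2.2) = 0.59 × 0.3472 = 0.2048

0.205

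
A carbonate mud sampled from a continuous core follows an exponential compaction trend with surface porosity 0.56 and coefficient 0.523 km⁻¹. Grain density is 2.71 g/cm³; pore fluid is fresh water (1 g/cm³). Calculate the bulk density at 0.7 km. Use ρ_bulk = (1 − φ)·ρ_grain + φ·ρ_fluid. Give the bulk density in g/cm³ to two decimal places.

2.05 g/cm³

Porosity at depth: phi = 0.56·exp(−0.523×0.7) = 0.56×0.6934 = 0.3883
Bulk density: ρ_b = (1−phi)ρ_g + phi·ρ_f = 0.6117×2.71 + 0.3883×1
       = 1.658 + 0.388 = 2.046 g/cm³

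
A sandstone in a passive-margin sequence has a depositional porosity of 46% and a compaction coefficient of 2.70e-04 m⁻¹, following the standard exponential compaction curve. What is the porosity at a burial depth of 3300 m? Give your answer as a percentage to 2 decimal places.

Working in km (1 km = 1000 m; k in km⁻¹ = k in m⁻¹ × 1000):
φ = φ₀·exp(−k·Z) = 0.46 × exp(−0.27 × 3.3) = 0.46 × exp(−0.891)
  = 0.46 × 0.4102 = 0.1887

18.87%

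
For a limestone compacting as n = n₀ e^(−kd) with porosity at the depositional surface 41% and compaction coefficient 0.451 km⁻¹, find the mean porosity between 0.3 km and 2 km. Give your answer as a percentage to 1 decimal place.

⟨n⟩ = (1/(d₂−d₁)) ∫ n₀ e^(−kd) dd = n₀·(e^(−k·d₁) − e^(−k·d₂)) / (k·(d₂−d₁))
e^(−0.451×0.3) = 0.8735; e^(−0.451×2) = 0.4058
⟨n⟩ = 0.41 × (0.8735 − 0.4058) / (0.451 × 1.7) = 0.41 × 0.6100 = 0.2501

25.0%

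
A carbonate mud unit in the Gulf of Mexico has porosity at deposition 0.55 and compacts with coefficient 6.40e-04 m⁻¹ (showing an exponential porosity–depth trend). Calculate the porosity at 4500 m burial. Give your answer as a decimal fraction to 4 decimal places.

Working in km (1 km = 1000 m; c in km⁻¹ = c in m⁻¹ × 1000):
φ = φ₀·exp(−c·Z) = 0.55 × exp(−0.64 × 4.5) = 0.55 × exp(−2.88)
  = 0.55 × 0.0561 = 0.0309

0.0309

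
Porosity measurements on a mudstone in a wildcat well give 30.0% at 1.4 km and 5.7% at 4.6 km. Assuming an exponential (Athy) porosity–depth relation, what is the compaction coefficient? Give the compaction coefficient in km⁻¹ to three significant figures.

Athy: phi(Z) = phi₀ e^(−cZ) ⇒ phi₁/phi₂ = e^{c(Z₂−Z₁)} ⇒ c = ln(phi₁/phi₂)/(Z₂−Z₁)
c = ln(0.3/0.057) / (4.6 − 1.4) = ln(5.263) / 3.2 = 1.6607 / 3.2 = 0.519 km⁻¹

0.519 km⁻¹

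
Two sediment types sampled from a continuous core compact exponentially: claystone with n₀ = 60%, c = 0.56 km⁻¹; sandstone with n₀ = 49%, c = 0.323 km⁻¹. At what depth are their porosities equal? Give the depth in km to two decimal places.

0.85 km

Set n₀ₐ e^(−cₐz) = n₀ᵦ e^(−cᵦz) ⇒ ln(n₀ₐ/n₀ᵦ) = (cₐ − cᵦ)·z
z = ln(0.6/0.49) / (0.56 − 0.323) = 0.2025 / 0.237 = 0.855 km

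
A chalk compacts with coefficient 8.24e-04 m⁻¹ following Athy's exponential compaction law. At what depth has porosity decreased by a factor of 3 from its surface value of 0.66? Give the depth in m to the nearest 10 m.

1330 m

Working in km (1 km = 1000 m; c in km⁻¹ = c in m⁻¹ × 1000):
φ/φ₀ = 1/3 ⇒ exp(−c·z) = 1/3 ⇒ z = ln(3) / c
z = 1.0986 / 0.824 = 1.333 km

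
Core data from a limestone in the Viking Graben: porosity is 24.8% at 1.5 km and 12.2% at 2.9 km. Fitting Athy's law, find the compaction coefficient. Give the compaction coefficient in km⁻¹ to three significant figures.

0.507 km⁻¹

Athy: n(z) = n₀ e^(−kz) ⇒ n₁/n₂ = e^{k(z₂−z₁)} ⇒ k = ln(n₁/n₂)/(z₂−z₁)
k = ln(0.248/0.122) / (2.9 − 1.5) = ln(2.033) / 1.4 = 0.7094 / 1.4 = 0.5067 km⁻¹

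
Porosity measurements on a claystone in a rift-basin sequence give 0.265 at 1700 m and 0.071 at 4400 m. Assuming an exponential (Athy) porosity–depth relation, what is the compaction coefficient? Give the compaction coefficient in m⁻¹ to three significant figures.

0.000488 m⁻¹

Working in km (1 km = 1000 m; k in km⁻¹ = k in m⁻¹ × 1000):
Athy: phi(z) = phi₀ e^(−kz) ⇒ phi₁/phi₂ = e^{k(z₂−z₁)} ⇒ k = ln(phi₁/phi₂)/(z₂−z₁)
k = ln(0.265/0.071) / (4.4 − 1.7) = ln(3.732) / 2.7 = 1.3170 / 2.7 = 0.4878 km⁻¹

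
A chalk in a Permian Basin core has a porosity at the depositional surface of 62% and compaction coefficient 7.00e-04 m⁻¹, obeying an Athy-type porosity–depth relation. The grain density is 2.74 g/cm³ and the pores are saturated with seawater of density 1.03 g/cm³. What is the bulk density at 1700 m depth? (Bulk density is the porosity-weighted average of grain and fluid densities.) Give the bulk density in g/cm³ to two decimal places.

Working in km (1 km = 1000 m; c in km⁻¹ = c in m⁻¹ × 1000):
Porosity at depth: n = 0.62·exp(−0.7×1.7) = 0.62×0.3042 = 0.1886
Bulk density: ρ_b = (1−n)ρ_g + n·ρ_f = 0.8114×2.74 + 0.1886×1.03
       = 2.223 + 0.194 = 2.417 g/cm³

2.42 g/cm³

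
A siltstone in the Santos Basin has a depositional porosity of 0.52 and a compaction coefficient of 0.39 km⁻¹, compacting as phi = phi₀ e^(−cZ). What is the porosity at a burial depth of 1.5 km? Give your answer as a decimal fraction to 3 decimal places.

0.290

phi = phi₀·exp(−c·Z) = 0.52 × exp(−0.39 × 1.5) = 0.52 × exp(−0.585)
  = 0.52 × 0.5571 = 0.2897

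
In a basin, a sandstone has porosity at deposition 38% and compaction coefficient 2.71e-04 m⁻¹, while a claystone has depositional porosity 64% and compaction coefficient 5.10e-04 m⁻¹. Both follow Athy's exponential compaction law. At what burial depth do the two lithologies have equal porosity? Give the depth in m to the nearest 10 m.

2180 m

Working in km (1 km = 1000 m; c in km⁻¹ = c in m⁻¹ × 1000):
Set phi₀ₐ e^(−cₐZ) = phi₀ᵦ e^(−cᵦZ) ⇒ ln(phi₀ₐ/phi₀ᵦ) = (cₐ − cᵦ)·Z
Z = ln(0.38/0.64) / (0.271 − 0.51) = -0.5213 / -0.239 = 2.181 km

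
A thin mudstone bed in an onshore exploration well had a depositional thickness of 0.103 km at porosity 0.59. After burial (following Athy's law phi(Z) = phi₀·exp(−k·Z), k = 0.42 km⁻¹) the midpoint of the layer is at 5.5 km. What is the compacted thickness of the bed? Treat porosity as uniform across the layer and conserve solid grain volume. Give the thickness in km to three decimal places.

0.045 km

Porosity at 5.5 km: phi = 0.59·exp(−0.42×5.5) = 0.0586
Solid-volume conservation: h(1−phi) = h₀(1−phi₀) ⇒ h = h₀·(1−phi₀)/(1−phi)
h = 0.103 × (1 − 0.59)/(1 − 0.0586) = 0.103 × 0.4355 = 0.0449 km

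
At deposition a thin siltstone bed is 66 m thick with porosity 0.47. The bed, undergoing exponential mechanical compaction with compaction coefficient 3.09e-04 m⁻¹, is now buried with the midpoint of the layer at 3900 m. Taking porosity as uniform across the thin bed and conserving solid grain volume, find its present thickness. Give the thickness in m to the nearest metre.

Working in km (1 km = 1000 m; c in km⁻¹ = c in m⁻¹ × 1000):
Porosity at 3.9 km: φ = 0.47·exp(−0.309×3.9) = 0.1408
Solid-volume conservation: h(1−φ) = h₀(1−φ₀) ⇒ h = h₀·(1−φ₀)/(1−φ)
h = 0.066 × (1 − 0.47)/(1 − 0.1408) = 0.066 × 0.6169 = 0.0407 km

41 m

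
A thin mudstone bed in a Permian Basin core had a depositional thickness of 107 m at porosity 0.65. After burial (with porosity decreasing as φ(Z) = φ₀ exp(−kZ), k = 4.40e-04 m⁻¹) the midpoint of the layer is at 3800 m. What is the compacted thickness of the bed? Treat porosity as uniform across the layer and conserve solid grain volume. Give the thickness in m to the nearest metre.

Working in km (1 km = 1000 m; k in km⁻¹ = k in m⁻¹ × 1000):
Porosity at 3.8 km: φ = 0.65·exp(−0.44×3.8) = 0.1221
Solid-volume conservation: h(1−φ) = h₀(1−φ₀) ⇒ h = h₀·(1−φ₀)/(1−φ)
h = 0.107 × (1 − 0.65)/(1 − 0.1221) = 0.107 × 0.3987 = 0.0427 km

43 m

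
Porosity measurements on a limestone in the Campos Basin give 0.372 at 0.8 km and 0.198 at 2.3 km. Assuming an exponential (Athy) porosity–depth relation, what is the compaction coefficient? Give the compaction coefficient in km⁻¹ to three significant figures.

Athy: n(Z) = n₀ e^(−cZ) ⇒ n₁/n₂ = e^{c(Z₂−Z₁)} ⇒ c = ln(n₁/n₂)/(Z₂−Z₁)
c = ln(0.372/0.198) / (2.3 − 0.8) = ln(1.879) / 1.5 = 0.6306 / 1.5 = 0.4204 km⁻¹

0.420 km⁻¹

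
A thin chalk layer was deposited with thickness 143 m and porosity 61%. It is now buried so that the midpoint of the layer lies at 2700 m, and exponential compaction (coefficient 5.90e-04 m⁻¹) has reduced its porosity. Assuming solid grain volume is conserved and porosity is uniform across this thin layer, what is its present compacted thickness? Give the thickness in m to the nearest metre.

64 m

Working in km (1 km = 1000 m; c in km⁻¹ = c in m⁻¹ × 1000):
Porosity at 2.7 km: φ = 0.61·exp(−0.59×2.7) = 0.1240
Solid-volume conservation: h(1−φ) = h₀(1−φ₀) ⇒ h = h₀·(1−φ₀)/(1−φ)
h = 0.143 × (1 − 0.61)/(1 − 0.1240) = 0.143 × 0.4452 = 0.0637 km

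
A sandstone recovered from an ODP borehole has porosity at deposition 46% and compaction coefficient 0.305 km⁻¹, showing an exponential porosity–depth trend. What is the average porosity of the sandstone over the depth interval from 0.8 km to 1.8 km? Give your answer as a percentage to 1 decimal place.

⟨φ⟩ = (1/(d₂−d₁)) ∫ φ₀ e^(−kd) dd = φ₀·(e^(−k·d₁) − e^(−k·d₂)) / (k·(d₂−d₁))
e^(−0.305×0.8) = 0.7835; e^(−0.305×1.8) = 0.5775
⟨φ⟩ = 0.46 × (0.7835 − 0.5775) / (0.305 × 1) = 0.46 × 0.6753 = 0.3106

31.1%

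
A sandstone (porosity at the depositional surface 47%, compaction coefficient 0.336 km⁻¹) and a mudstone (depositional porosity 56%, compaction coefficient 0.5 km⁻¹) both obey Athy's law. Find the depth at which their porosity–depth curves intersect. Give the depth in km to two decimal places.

Set phi₀ₐ e^(−kₐz) = phi₀ᵦ e^(−kᵦz) ⇒ ln(phi₀ₐ/phi₀ᵦ) = (kₐ − kᵦ)·z
z = ln(0.47/0.56) / (0.336 − 0.5) = -0.1752 / -0.164 = 1.068 km

1.07 km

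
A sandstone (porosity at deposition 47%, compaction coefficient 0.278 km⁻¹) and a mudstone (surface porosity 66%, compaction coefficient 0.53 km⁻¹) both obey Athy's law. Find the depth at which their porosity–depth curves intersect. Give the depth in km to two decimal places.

Set n₀ₐ e^(−kₐd) = n₀ᵦ e^(−kᵦd) ⇒ ln(n₀ₐ/n₀ᵦ) = (kₐ − kᵦ)·d
d = ln(0.47/0.66) / (0.278 − 0.53) = -0.3395 / -0.252 = 1.347 km

1.35 km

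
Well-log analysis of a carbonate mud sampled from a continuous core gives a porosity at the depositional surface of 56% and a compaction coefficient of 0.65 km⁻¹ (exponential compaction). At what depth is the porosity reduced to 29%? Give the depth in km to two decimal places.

Invert Athy's law: d = ln(n₀/n) / k
d = ln(0.56/0.29) / 0.65 = ln(1.931) / 0.65 = 0.6581 / 0.65 = 1.012 km

1.01 km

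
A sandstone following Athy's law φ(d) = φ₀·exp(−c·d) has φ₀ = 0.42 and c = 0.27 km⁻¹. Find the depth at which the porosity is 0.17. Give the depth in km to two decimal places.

Invert Athy's law: d = ln(φ₀/φ) / c
d = ln(0.42/0.17) / 0.27 = ln(2.471) / 0.27 = 0.9045 / 0.27 = 3.350 km

3.35 km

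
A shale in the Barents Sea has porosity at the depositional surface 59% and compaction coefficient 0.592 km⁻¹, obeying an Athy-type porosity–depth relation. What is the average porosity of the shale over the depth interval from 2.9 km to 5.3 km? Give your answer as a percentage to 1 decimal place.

5.7%

⟨n⟩ = (1/(d₂−d₁)) ∫ n₀ e^(−cd) dd = n₀·(e^(−c·d₁) − e^(−c·d₂)) / (c·(d₂−d₁))
e^(−0.592×2.9) = 0.1796; e^(−0.592×5.3) = 0.0434
⟨n⟩ = 0.59 × (0.1796 − 0.0434) / (0.592 × 2.4) = 0.59 × 0.0959 = 0.0566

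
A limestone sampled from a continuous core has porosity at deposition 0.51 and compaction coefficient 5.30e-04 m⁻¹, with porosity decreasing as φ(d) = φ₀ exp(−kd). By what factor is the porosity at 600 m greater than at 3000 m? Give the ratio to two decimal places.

Working in km (1 km = 1000 m; k in km⁻¹ = k in m⁻¹ × 1000):
φ(d₁)/φ(d₂) = e^(−k·d₁)/e^(−k·d₂) = e^{k(d₂−d₁)}
= exp(0.53 × 2.4) = exp(1.272) = 3.5680

3.57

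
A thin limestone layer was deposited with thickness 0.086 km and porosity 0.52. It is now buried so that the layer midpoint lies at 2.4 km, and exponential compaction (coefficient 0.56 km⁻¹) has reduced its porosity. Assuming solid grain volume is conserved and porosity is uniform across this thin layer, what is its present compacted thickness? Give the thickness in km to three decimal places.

Porosity at 2.4 km: n = 0.52·exp(−0.56×2.4) = 0.1356
Solid-volume conservation: h(1−n) = h₀(1−n₀) ⇒ h = h₀·(1−n₀)/(1−n)
h = 0.086 × (1 − 0.52)/(1 − 0.1356) = 0.086 × 0.5553 = 0.0478 km

0.048 km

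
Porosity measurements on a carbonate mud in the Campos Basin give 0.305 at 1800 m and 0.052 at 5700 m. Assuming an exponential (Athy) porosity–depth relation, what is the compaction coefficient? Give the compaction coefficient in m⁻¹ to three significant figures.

0.000454 m⁻¹

Working in km (1 km = 1000 m; β in km⁻¹ = β in m⁻¹ × 1000):
Athy: φ(d) = φ₀ e^(−βd) ⇒ φ₁/φ₂ = e^{β(d₂−d₁)} ⇒ β = ln(φ₁/φ₂)/(d₂−d₁)
β = ln(0.305/0.052) / (5.7 − 1.8) = ln(5.865) / 3.9 = 1.7691 / 3.9 = 0.4536 km⁻¹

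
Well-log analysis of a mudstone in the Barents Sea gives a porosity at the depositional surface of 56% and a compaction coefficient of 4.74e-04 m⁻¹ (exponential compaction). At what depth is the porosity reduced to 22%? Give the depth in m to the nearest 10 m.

Working in km (1 km = 1000 m; β in km⁻¹ = β in m⁻¹ × 1000):
Invert Athy's law: z = ln(n₀/n) / β
z = ln(0.56/0.22) / 0.474 = ln(2.545) / 0.474 = 0.9343 / 0.474 = 1.971 km

1970 m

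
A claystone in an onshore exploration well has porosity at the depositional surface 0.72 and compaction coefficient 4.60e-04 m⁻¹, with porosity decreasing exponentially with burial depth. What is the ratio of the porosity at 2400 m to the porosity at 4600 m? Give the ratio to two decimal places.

Working in km (1 km = 1000 m; β in km⁻¹ = β in m⁻¹ × 1000):
φ(Z₁)/φ(Z₂) = e^(−β·Z₁)/e^(−β·Z₂) = e^{β(Z₂−Z₁)}
= exp(0.46 × 2.2) = exp(1.012) = 2.7511

2.75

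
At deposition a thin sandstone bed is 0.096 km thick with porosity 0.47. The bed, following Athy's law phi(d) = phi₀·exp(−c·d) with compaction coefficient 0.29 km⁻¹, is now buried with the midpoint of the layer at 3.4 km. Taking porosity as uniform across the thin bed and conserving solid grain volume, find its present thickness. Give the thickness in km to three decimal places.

Porosity at 3.4 km: phi = 0.47·exp(−0.29×3.4) = 0.1753
Solid-volume conservation: h(1−phi) = h₀(1−phi₀) ⇒ h = h₀·(1−phi₀)/(1−phi)
h = 0.096 × (1 − 0.47)/(1 − 0.1753) = 0.096 × 0.6427 = 0.0617 km

0.062 km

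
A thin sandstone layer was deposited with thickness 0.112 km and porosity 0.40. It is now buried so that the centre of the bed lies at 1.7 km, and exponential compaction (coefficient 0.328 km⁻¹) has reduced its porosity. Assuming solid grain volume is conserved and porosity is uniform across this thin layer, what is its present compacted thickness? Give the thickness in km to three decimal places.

0.087 km

Porosity at 1.7 km: φ = 0.4·exp(−0.328×1.7) = 0.2290
Solid-volume conservation: h(1−φ) = h₀(1−φ₀) ⇒ h = h₀·(1−φ₀)/(1−φ)
h = 0.112 × (1 − 0.4)/(1 − 0.2290) = 0.112 × 0.7782 = 0.0872 km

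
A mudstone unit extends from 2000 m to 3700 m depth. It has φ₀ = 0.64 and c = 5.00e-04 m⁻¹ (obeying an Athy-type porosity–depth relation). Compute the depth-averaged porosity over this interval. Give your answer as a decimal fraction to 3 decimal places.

0.159

Working in km (1 km = 1000 m; c in km⁻¹ = c in m⁻¹ × 1000):
⟨φ⟩ = (1/(Z₂−Z₁)) ∫ φ₀ e^(−cZ) dZ = φ₀·(e^(−c·Z₁) − e^(−c·Z₂)) / (c·(Z₂−Z₁))
e^(−0.5×2) = 0.3679; e^(−0.5×3.7) = 0.1572
⟨φ⟩ = 0.64 × (0.3679 − 0.1572) / (0.5 × 1.7) = 0.64 × 0.2478 = 0.1586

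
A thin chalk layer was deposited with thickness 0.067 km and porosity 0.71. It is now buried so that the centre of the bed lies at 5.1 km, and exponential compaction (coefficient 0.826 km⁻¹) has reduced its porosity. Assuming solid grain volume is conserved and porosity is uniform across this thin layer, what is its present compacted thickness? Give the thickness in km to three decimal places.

Porosity at 5.1 km: φ = 0.71·exp(−0.826×5.1) = 0.0105
Solid-volume conservation: h(1−φ) = h₀(1−φ₀) ⇒ h = h₀·(1−φ₀)/(1−φ)
h = 0.067 × (1 − 0.71)/(1 − 0.0105) = 0.067 × 0.2931 = 0.0196 km

0.020 km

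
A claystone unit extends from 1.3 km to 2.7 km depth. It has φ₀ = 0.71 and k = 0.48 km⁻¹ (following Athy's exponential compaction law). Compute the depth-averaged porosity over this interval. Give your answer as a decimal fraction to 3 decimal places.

⟨φ⟩ = (1/(z₂−z₁)) ∫ φ₀ e^(−kz) dz = φ₀·(e^(−k·z₁) − e^(−k·z₂)) / (k·(z₂−z₁))
e^(−0.48×1.3) = 0.5358; e^(−0.48×2.7) = 0.2736
⟨φ⟩ = 0.71 × (0.5358 − 0.2736) / (0.48 × 1.4) = 0.71 × 0.3901 = 0.2770

0.277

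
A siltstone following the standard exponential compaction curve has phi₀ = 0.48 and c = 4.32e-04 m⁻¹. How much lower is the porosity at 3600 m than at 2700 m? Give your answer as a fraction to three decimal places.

Working in km (1 km = 1000 m; c in km⁻¹ = c in m⁻¹ × 1000):
phi(2.7) = 0.48·e^(−0.432×2.7) = 0.1495
phi(3.6) = 0.48·e^(−0.432×3.6) = 0.1014
Δphi = 0.1495 − 0.1014 = 0.0482

0.048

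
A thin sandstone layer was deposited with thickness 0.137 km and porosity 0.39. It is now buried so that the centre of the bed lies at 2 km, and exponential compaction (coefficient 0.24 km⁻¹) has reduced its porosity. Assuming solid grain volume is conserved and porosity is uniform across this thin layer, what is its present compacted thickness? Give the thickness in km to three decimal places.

0.110 km

Porosity at 2 km: phi = 0.39·exp(−0.24×2) = 0.2413
Solid-volume conservation: h(1−phi) = h₀(1−phi₀) ⇒ h = h₀·(1−phi₀)/(1−phi)
h = 0.137 × (1 − 0.39)/(1 − 0.2413) = 0.137 × 0.8040 = 0.1102 km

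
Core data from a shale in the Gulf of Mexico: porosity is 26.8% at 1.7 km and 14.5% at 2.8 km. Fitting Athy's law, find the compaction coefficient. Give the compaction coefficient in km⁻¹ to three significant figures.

Athy: n(Z) = n₀ e^(−cZ) ⇒ n₁/n₂ = e^{c(Z₂−Z₁)} ⇒ c = ln(n₁/n₂)/(Z₂−Z₁)
c = ln(0.268/0.145) / (2.8 − 1.7) = ln(1.848) / 1.1 = 0.6143 / 1.1 = 0.5584 km⁻¹

0.558 km⁻¹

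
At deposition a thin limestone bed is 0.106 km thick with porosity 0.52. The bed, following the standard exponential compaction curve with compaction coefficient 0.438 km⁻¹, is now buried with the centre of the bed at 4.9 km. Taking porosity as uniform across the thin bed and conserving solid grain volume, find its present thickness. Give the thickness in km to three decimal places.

0.054 km

Porosity at 4.9 km: phi = 0.52·exp(−0.438×4.9) = 0.0608
Solid-volume conservation: h(1−phi) = h₀(1−phi₀) ⇒ h = h₀·(1−phi₀)/(1−phi)
h = 0.106 × (1 − 0.52)/(1 − 0.0608) = 0.106 × 0.5111 = 0.0542 km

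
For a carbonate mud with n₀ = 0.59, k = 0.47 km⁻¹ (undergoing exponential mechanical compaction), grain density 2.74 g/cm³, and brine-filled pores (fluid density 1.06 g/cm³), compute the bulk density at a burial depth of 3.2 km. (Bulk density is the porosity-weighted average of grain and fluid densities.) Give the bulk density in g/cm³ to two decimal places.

2.52 g/cm³

Porosity at depth: n = 0.59·exp(−0.47×3.2) = 0.59×0.2222 = 0.1311
Bulk density: ρ_b = (1−n)ρ_g + n·ρ_f = 0.8689×2.74 + 0.1311×1.06
       = 2.381 + 0.139 = 2.520 g/cm³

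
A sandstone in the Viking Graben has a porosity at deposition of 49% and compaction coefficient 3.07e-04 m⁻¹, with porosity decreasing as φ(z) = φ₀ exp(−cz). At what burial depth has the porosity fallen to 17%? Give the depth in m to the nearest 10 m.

3450 m

Working in km (1 km = 1000 m; c in km⁻¹ = c in m⁻¹ × 1000):
Invert Athy's law: z = ln(φ₀/φ) / c
z = ln(0.49/0.17) / 0.307 = ln(2.882) / 0.307 = 1.0586 / 0.307 = 3.448 km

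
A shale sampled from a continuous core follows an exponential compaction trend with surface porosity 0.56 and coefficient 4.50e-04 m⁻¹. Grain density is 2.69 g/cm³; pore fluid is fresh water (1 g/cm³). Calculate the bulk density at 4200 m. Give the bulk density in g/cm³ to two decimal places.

2.55 g/cm³

Working in km (1 km = 1000 m; c in km⁻¹ = c in m⁻¹ × 1000):
Porosity at depth: φ = 0.56·exp(−0.45×4.2) = 0.56×0.1511 = 0.0846
Bulk density: ρ_b = (1−φ)ρ_g + φ·ρ_f = 0.9154×2.69 + 0.0846×1
       = 2.462 + 0.085 = 2.547 g/cm³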